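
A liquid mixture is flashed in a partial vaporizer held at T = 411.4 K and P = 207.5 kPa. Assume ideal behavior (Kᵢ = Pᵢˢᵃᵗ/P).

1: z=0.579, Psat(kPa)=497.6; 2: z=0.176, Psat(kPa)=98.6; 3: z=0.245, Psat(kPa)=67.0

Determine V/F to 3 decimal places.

V/F = 0.634

Raoult's law: Kᵢ = Pᵢˢᵃᵗ/P = Pᵢˢᵃᵗ/207.5.
  K_1 = 497.6/207.5 = 2.39807, K_2 = 98.6/207.5 = 0.47518, K_3 = 67.0/207.5 = 0.32289
Material balance + equilibrium reduce to Σ zᵢ(Kᵢ−1)/(1+V/F(Kᵢ−1)) = 0.
Check two-phase: ΣzᵢKᵢ = 1.551 > 1 and Σzᵢ/Kᵢ = 1.371 > 1, so g(0) = 0.551 > 0 and g(1) = -0.371 < 0.
Newton–Raphson from V/F = 0.5:
  V/F = 0.500: g = 0.1004, g' = -0.738 → V/F = 0.636
  V/F = 0.636: g = -0.0016, g' = -0.773 → V/F = 0.634
Converged at V/F = 0.634.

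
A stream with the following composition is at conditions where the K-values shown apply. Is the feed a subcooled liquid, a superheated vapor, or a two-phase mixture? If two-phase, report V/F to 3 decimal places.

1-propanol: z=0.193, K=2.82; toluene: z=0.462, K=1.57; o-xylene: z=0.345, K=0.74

superheated vapor

ΣzᵢKᵢ = 1.525; Σzᵢ/Kᵢ = 0.829.
Since Σzᵢ/Kᵢ < 1 the mixture is above its dew point — single vapor phase.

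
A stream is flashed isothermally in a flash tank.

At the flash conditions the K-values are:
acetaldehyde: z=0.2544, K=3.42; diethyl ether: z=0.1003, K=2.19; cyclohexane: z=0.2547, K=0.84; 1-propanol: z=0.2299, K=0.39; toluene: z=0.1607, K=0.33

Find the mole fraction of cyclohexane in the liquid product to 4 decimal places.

Material balance + equilibrium reduce to Σ zᵢ(Kᵢ−1)/(1+ψ(Kᵢ−1)) = 0.
Check two-phase: ΣzᵢKᵢ = 1.4463 > 1 and Σzᵢ/Kᵢ = 1.4999 > 1, so g(0) = 0.4463 > 0 and g(1) = -0.4999 < 0.
Newton–Raphson from ψ = 0.6:
  ψ = 0.6000: g = -0.12561, g' = -0.7187 → ψ = 0.4252
  ψ = 0.4252: g = -0.00097, g' = -0.7290 → ψ = 0.4239
Converged at ψ = 0.4239.
Compositions from xᵢ = zᵢ/(1+ψ(Kᵢ−1)), yᵢ = Kᵢxᵢ:
  acetaldehyde: x = 0.1256, y = 0.4295
  diethyl ether: x = 0.0667, y = 0.1460
  cyclohexane: x = 0.2732, y = 0.2295
  1-propanol: x = 0.3101, y = 0.1209
  toluene: x = 0.2244, y = 0.0741

x_cyclohexane = 0.2732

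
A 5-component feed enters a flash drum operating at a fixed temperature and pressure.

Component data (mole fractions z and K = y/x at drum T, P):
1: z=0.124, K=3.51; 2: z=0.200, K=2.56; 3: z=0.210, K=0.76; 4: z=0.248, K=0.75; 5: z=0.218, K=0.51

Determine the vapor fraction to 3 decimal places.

Let ψ = V/F and solve Σ zᵢ(Kᵢ−1)/(1+ψ(Kᵢ−1)) = 0.
Check two-phase: ΣzᵢKᵢ = 1.404 > 1 and Σzᵢ/Kᵢ = 1.148 > 1, so g(0) = 0.404 > 0 and g(1) = -0.148 < 0.
Iterate (Newton) starting at ψ = 0.65:
  ψ = 0.650: g = -0.0173, g' = -0.385 → ψ = 0.605
  ψ = 0.605: g = 0.0002, g' = -0.396 → ψ = 0.606
Converged at ψ = 0.606.

ψ = 0.606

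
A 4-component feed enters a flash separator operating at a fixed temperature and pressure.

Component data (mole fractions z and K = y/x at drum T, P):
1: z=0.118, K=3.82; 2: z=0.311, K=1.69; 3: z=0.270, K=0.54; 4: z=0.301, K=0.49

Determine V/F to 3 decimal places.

Material balance + equilibrium reduce to Σ zᵢ(Kᵢ−1)/(1+V/F(Kᵢ−1)) = 0.
Check two-phase: ΣzᵢKᵢ = 1.270 > 1 and Σzᵢ/Kᵢ = 1.329 > 1, so g(0) = 0.270 > 0 and g(1) = -0.329 < 0.
Newton–Raphson from V/F = 0.52:
  V/F = 0.520: g = -0.0793, g' = -0.478 → V/F = 0.354
  V/F = 0.354: g = 0.0032, g' = -0.529 → V/F = 0.360
Converged at V/F = 0.360.

V/F = 0.360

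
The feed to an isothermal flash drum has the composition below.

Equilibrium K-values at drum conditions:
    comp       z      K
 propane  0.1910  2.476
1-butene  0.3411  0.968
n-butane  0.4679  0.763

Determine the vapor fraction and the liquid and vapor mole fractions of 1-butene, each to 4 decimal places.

ψ = 0.6614, x_1-butene = 0.3485, y_1-butene = 0.3373

Iterate (Newton) starting at ψ = 0.5:
  ψ = 0.5000: g = 0.02531, g' = -0.1719 → ψ = 0.6472
  ψ = 0.6472: g = 0.00205, g' = -0.1459 → ψ = 0.6613
  ψ = 0.6613: g = 0.00001, g' = -0.1439 → ψ = 0.6614
Converged at ψ = 0.6614.
Compositions from xᵢ = zᵢ/(1+ψ(Kᵢ−1)), yᵢ = Kᵢxᵢ:
  propane: x = 0.0967, y = 0.2393
  1-butene: x = 0.3485, y = 0.3373
  n-butane: x = 0.5549, y = 0.4234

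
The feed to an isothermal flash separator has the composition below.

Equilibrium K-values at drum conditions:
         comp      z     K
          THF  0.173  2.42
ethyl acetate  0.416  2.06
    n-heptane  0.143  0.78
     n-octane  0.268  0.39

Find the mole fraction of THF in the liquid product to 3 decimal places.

Material balance + equilibrium reduce to Σ zᵢ(Kᵢ−1)/(1+V/F(Kᵢ−1)) = 0.
Check two-phase: ΣzᵢKᵢ = 1.492 > 1 and Σzᵢ/Kᵢ = 1.144 > 1, so g(0) = 0.492 > 0 and g(1) = -0.144 < 0.
Newton–Raphson from V/F = 0.32:
  V/F = 0.320: g = 0.2612, g' = -0.588 → V/F = 0.765
  V/F = 0.765: g = 0.0171, g' = -0.583 → V/F = 0.794
Converged at V/F = 0.794.
Compositions from xᵢ = zᵢ/(1+V/F(Kᵢ−1)), yᵢ = Kᵢxᵢ:
  THF: x = 0.081, y = 0.197
  ethyl acetate: x = 0.226, y = 0.465
  n-heptane: x = 0.173, y = 0.135
  n-octane: x = 0.519, y = 0.203

x_THF = 0.081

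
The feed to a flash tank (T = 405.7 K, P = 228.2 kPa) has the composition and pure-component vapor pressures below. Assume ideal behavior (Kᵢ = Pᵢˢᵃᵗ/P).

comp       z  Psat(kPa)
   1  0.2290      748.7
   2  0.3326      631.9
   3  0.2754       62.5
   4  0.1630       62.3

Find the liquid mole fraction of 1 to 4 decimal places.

Raoult's law: Kᵢ = Pᵢˢᵃᵗ/P = Pᵢˢᵃᵗ/228.2.
  K_1 = 748.7/228.2 = 3.280894, K_2 = 631.9/228.2 = 2.769062, K_3 = 62.5/228.2 = 0.273883, K_4 = 62.3/228.2 = 0.273006
Rachford–Rice: g(ψ) = Σ zᵢ(Kᵢ−1)/(1+ψ(Kᵢ−1)) = 0.
g(0) = ΣzᵢKᵢ − 1 = 0.7922 and g(1) = 1 − Σzᵢ/Kᵢ = -0.7925, so a root lies in (0, 1).
Newton iteration, ψ⁰ = 0.5:
  ψ = 0.5000: g = 0.05612, g' = -1.1237 → ψ = 0.5499
  ψ = 0.5499: g = -0.00041, g' = -1.1434 → ψ = 0.5496
Converged at ψ = 0.5496.
Compositions from xᵢ = zᵢ/(1+ψ(Kᵢ−1)), yᵢ = Kᵢxᵢ:
  1: x = 0.1016, y = 0.3334
  2: x = 0.1686, y = 0.4670
  3: x = 0.4583, y = 0.1255
  4: x = 0.2715, y = 0.0741

x_1 = 0.1016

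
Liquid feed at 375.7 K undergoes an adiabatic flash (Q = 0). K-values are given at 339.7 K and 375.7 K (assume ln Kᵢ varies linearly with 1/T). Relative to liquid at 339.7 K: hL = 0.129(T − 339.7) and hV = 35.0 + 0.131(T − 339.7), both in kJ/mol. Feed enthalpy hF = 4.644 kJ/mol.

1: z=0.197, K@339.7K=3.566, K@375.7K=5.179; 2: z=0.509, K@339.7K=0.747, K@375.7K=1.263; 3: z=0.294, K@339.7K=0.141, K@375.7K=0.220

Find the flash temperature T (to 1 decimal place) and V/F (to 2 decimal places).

T = 342.3 K, V/F = 0.12

Adiabatic flash: solve Rachford–Rice at each trial T, then check hF = ψ·hV(T) + (1−ψ)·hL(T).
  T = 339.7 K: K = (3.566, 0.747, 0.141), RR gives ψ = 0.095, H_out = 3.309 kJ/mol
  T = 375.7 K: K = (5.179, 1.263, 0.220), RR gives ψ = 0.510, H_out = 22.537 kJ/mol
  T = 357.7 K: K = (4.338, 0.984, 0.178), RR gives ψ = 0.300, H_out = 12.825 kJ/mol
  T = 348.7 K: K = (3.943, 0.861, 0.159), RR gives ψ = 0.195, H_out = 7.976 kJ/mol
  T = 344.2 K: K = (3.752, 0.802, 0.150), RR gives ψ = 0.144, H_out = 5.622 kJ/mol
  T = 341.9 K: K = (3.656, 0.774, 0.145), RR gives ψ = 0.119, H_out = 4.436 kJ/mol
Linear interpolation between T = 341.9 (H_out = 4.436) and T = 344.2 (H_out = 5.622) on hF = 4.644 gives T ≈ 342.3 K, at which ψ = 0.12.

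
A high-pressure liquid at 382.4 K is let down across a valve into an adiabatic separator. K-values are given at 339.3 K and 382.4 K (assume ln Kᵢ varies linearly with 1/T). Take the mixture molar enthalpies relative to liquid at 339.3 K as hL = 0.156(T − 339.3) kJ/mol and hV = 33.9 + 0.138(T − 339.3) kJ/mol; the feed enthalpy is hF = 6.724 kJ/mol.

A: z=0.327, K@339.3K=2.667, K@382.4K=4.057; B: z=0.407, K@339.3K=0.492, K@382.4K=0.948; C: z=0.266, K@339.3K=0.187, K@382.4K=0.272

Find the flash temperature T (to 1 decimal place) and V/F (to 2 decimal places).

Adiabatic flash: solve Rachford–Rice at each trial T, then check hF = ψ·hV(T) + (1−ψ)·hL(T).
  T = 339.3 K: K = (2.667, 0.492, 0.187), RR gives ψ = 0.114, H_out = 3.873 kJ/mol
  T = 382.4 K: K = (4.057, 0.948, 0.272), RR gives ψ = 0.584, H_out = 26.076 kJ/mol
  T = 360.9 K: K = (3.332, 0.697, 0.228), RR gives ψ = 0.351, H_out = 15.123 kJ/mol
  T = 350.1 K: K = (2.991, 0.589, 0.207), RR gives ψ = 0.234, H_out = 9.575 kJ/mol
  T = 344.7 K: K = (2.827, 0.539, 0.197), RR gives ψ = 0.175, H_out = 6.761 kJ/mol
  T = 342.0 K: K = (2.747, 0.515, 0.192), RR gives ψ = 0.145, H_out = 5.329 kJ/mol
  T = 343.4 K: K = (2.788, 0.527, 0.195), RR gives ψ = 0.161, H_out = 6.074 kJ/mol
Linear interpolation between T = 343.4 (H_out = 6.074) and T = 344.7 (H_out = 6.761) on hF = 6.724 gives T ≈ 344.6 K, at which ψ = 0.17.

T = 344.6 K, V/F = 0.17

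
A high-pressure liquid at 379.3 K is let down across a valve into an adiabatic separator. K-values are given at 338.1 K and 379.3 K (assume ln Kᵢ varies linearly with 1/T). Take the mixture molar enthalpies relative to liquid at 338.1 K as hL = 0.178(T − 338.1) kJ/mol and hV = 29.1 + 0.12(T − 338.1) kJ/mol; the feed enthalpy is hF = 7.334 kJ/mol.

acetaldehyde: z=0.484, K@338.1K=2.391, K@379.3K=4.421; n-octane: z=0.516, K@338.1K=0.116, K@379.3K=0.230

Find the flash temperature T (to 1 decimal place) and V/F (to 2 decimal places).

Adiabatic flash: solve Rachford–Rice at each trial T, then check hF = ψ·hV(T) + (1−ψ)·hL(T).
  T = 338.1 K: K = (2.391, 0.116), RR gives ψ = 0.177, H_out = 5.138 kJ/mol
  T = 379.3 K: K = (4.421, 0.230), RR gives ψ = 0.478, H_out = 20.094 kJ/mol
  T = 358.7 K: K = (3.309, 0.167), RR gives ψ = 0.357, H_out = 13.637 kJ/mol
  T = 348.4 K: K = (2.826, 0.140), RR gives ψ = 0.280, H_out = 9.817 kJ/mol
  T = 343.2 K: K = (2.601, 0.127), RR gives ψ = 0.232, H_out = 7.599 kJ/mol
  T = 340.6 K: K = (2.492, 0.121), RR gives ψ = 0.205, H_out = 6.386 kJ/mol
  T = 341.9 K: K = (2.546, 0.124), RR gives ψ = 0.219, H_out = 7.003 kJ/mol
Linear interpolation between T = 341.9 (H_out = 7.003) and T = 343.2 (H_out = 7.599) on hF = 7.334 gives T ≈ 342.6 K, at which ψ = 0.23.

T = 342.6 K, V/F = 0.23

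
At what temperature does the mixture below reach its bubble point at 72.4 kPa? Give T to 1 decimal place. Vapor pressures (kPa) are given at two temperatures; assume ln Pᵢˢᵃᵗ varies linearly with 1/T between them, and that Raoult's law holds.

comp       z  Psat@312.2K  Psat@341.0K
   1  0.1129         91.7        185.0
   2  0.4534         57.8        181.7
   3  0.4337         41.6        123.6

Bubble-point temperature: ΣzᵢPᵢˢᵃᵗ(T) = P. Interpolate ln Pᵢˢᵃᵗ = aᵢ + bᵢ/T.
  T = 312.2 K: ΣzᵢPᵢˢᵃᵗ = 54.60 kPa
  T = 341.0 K: ΣzᵢPᵢˢᵃᵗ = 156.87 kPa
  T = 326.6 K: ΣzᵢPᵢˢᵃᵗ = 94.44 kPa
  T = 319.4 K: ΣzᵢPᵢˢᵃᵗ = 72.19 kPa
  T = 323.0 K: ΣzᵢPᵢˢᵃᵗ = 82.68 kPa
  T = 321.2 K: ΣzᵢPᵢˢᵃᵗ = 77.28 kPa
Interpolating between 319.4 K and 321.2 K gives T ≈ 319.5 K.

T = 319.5 K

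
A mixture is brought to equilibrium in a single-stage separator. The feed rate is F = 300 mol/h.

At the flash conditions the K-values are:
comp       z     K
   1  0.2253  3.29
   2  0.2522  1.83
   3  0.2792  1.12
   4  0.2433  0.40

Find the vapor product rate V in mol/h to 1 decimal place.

Material balance + equilibrium reduce to Σ zᵢ(Kᵢ−1)/(1+ψ(Kᵢ−1)) = 0.
Feasibility: ΣzᵢKᵢ = 1.6128, Σzᵢ/Kᵢ = 1.0638 — both > 1, two phases present.
Iterate (Newton) starting at ψ = 0.37:
  ψ = 0.3700: g = 0.28388, g' = -0.5963 → ψ = 0.8461
  ψ = 0.8461: g = 0.03253, g' = -0.5615 → ψ = 0.9040
  ψ = 0.9040: g = -0.00115, g' = -0.6036 → ψ = 0.9021
Converged at ψ = 0.9021.
Then V = ψ·F = 0.9021·300 = 270.6 mol/h and L = F − V = 29.4 mol/h.

V = 270.6 mol/h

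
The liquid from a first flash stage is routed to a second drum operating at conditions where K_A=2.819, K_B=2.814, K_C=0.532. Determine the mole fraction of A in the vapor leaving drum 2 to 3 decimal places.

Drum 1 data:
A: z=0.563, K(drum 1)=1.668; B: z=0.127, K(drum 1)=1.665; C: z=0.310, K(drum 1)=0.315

Drum 1:
Iterate (Newton) starting at ψ₁ = 0.38:
  ψ₁ = 0.380: g = 0.0803, g' = -0.461 → ψ₁ = 0.554
  ψ₁ = 0.554: g = -0.0060, g' = -0.542 → ψ₁ = 0.543
Converged at ψ₁ = 0.543.
Drum-1 compositions:
  A: x = 0.413, y = 0.689
  B: x = 0.093, y = 0.155
  C: x = 0.494, y = 0.155
Drum-2 feed = drum-1 liquid: z₂ = (0.4132, 0.0933, 0.4935).
Drum 2:
Let ψ₂ = V/F and solve Σ zᵢ(Kᵢ−1)/(1+ψ₂(Kᵢ−1)) = 0.
Check two-phase: ΣzᵢKᵢ = 1.690 > 1 and Σzᵢ/Kᵢ = 1.107 > 1, so g(0) = 0.690 > 0 and g(1) = -0.107 < 0.
Newton–Raphson from ψ₂ = 0.56:
  ψ₂ = 0.560: g = 0.1433, g' = -0.610 → ψ₂ = 0.795
  ψ₂ = 0.795: g = 0.0087, g' = -0.554 → ψ₂ = 0.811
Converged at ψ₂ = 0.811.
  A: x = 0.167, y = 0.471
  B: x = 0.038, y = 0.106
  C: x = 0.795, y = 0.423

y_A (drum 2) = 0.471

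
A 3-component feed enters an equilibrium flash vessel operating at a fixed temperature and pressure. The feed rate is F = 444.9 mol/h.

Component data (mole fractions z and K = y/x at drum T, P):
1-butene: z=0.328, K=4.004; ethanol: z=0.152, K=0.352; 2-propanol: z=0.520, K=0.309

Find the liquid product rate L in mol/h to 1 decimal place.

Let ψ = V/F and solve Σ zᵢ(Kᵢ−1)/(1+ψ(Kᵢ−1)) = 0.
Feasibility: ΣzᵢKᵢ = 1.527, Σzᵢ/Kᵢ = 2.197 — both > 1, two phases present.
Iterate (Newton) starting at ψ = 0.5:
  ψ = 0.500: g = -0.3009, g' = -1.192 → ψ = 0.248
  ψ = 0.248: g = 0.0142, g' = -1.425 → ψ = 0.258
Converged at ψ = 0.258.
Then V = ψ·F = 0.2577·444.9 = 114.6 mol/h and L = F − V = 330.3 mol/h.

L = 330.3 mol/h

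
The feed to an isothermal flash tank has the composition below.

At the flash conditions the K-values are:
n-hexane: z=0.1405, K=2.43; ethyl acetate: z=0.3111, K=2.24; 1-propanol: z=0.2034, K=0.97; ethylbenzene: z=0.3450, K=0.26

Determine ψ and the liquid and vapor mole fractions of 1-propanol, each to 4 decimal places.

ψ = 0.4236, x_1-propanol = 0.2060, y_1-propanol = 0.1998

Newton iteration, ψ⁰ = 0.33:
  ψ = 0.3300: g = 0.06630, g' = -0.7044 → ψ = 0.4241
  ψ = 0.4241: g = -0.00038, g' = -0.7182 → ψ = 0.4236
Converged at ψ = 0.4236.
Compositions from xᵢ = zᵢ/(1+ψ(Kᵢ−1)), yᵢ = Kᵢxᵢ:
  n-hexane: x = 0.0875, y = 0.2126
  ethyl acetate: x = 0.2040, y = 0.4569
  1-propanol: x = 0.2060, y = 0.1998
  ethylbenzene: x = 0.5025, y = 0.1307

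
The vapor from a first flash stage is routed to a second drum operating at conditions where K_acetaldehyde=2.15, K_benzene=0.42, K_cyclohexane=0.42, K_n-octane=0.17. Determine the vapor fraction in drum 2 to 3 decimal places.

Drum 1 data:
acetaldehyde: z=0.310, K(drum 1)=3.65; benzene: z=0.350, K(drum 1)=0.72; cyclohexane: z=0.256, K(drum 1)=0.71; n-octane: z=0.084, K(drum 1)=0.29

Drum 1:
Material balance + equilibrium reduce to Σ zᵢ(Kᵢ−1)/(1+ψ₁(Kᵢ−1)) = 0.
g(0) = ΣzᵢKᵢ − 1 = 0.590 and g(1) = 1 − Σzᵢ/Kᵢ = -0.221, so a root lies in (0, 1).
Iterate (Newton) starting at ψ₁ = 0.3:
  ψ₁ = 0.300: g = 0.1936, g' = -0.803 → ψ₁ = 0.541
  ψ₁ = 0.541: g = 0.0371, g' = -0.547 → ψ₁ = 0.609
  ψ₁ = 0.609: g = 0.0010, g' = -0.522 → ψ₁ = 0.611
Converged at ψ₁ = 0.611.
Drum-1 compositions:
  acetaldehyde: x = 0.118, y = 0.432
  benzene: x = 0.422, y = 0.304
  cyclohexane: x = 0.311, y = 0.221
  n-octane: x = 0.148, y = 0.043
Drum-2 feed = drum-1 vapor: z₂ = (0.4321, 0.3040, 0.2209, 0.0430).
Drum 2:
Rachford–Rice: g(ψ₂) = Σ zᵢ(Kᵢ−1)/(1+ψ₂(Kᵢ−1)) = 0.
Feasibility: ΣzᵢKᵢ = 1.157, Σzᵢ/Kᵢ = 1.704 — both > 1, two phases present.
Iterate (Newton) starting at ψ₂ = 0.38:
  ψ₂ = 0.380: g = -0.0968, g' = -0.630 → ψ₂ = 0.226
Converged at ψ₂ = 0.226.
  acetaldehyde: x = 0.343, y = 0.737
  benzene: x = 0.350, y = 0.147
  cyclohexane: x = 0.254, y = 0.107
  n-octane: x = 0.053, y = 0.009

V/F (drum 2) = 0.226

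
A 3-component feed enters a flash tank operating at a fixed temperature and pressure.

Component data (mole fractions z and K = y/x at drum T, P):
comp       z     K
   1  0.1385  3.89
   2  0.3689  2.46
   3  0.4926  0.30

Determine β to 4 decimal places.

Rachford–Rice: g(β) = Σ zᵢ(Kᵢ−1)/(1+β(Kᵢ−1)) = 0.
g(0) = ΣzᵢKᵢ − 1 = 0.5940 and g(1) = 1 − Σzᵢ/Kᵢ = -0.8276, so a root lies in (0, 1).
Iterate (Newton) starting at β = 0.33:
  β = 0.3300: g = 0.11995, g' = -1.0694 → β = 0.4422
  β = 0.4422: g = 0.00363, g' = -1.0196 → β = 0.4457
Converged at β = 0.4457.

β = 0.4457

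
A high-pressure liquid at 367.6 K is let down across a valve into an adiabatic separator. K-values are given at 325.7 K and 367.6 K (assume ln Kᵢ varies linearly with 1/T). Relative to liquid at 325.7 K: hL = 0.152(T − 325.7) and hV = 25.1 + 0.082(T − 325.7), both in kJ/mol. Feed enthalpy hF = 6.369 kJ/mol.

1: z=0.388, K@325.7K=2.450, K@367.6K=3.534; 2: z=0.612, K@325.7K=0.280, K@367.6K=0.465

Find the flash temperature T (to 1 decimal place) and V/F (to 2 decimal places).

Adiabatic flash: solve Rachford–Rice at each trial T, then check hF = ψ·hV(T) + (1−ψ)·hL(T).
  T = 325.7 K: K = (2.450, 0.280), RR gives ψ = 0.117, H_out = 2.932 kJ/mol
  T = 367.6 K: K = (3.534, 0.465), RR gives ψ = 0.484, H_out = 17.091 kJ/mol
  T = 346.6 K: K = (2.974, 0.366), RR gives ψ = 0.302, H_out = 10.318 kJ/mol
  T = 336.1 K: K = (2.706, 0.321), RR gives ψ = 0.213, H_out = 6.772 kJ/mol
  T = 330.9 K: K = (2.577, 0.300), RR gives ψ = 0.166, H_out = 4.907 kJ/mol
  T = 333.5 K: K = (2.641, 0.311), RR gives ψ = 0.190, H_out = 5.851 kJ/mol
  T = 334.8 K: K = (2.674, 0.316), RR gives ψ = 0.202, H_out = 6.315 kJ/mol
Linear interpolation between T = 334.8 (H_out = 6.315) and T = 336.1 (H_out = 6.772) on hF = 6.369 gives T ≈ 335.0 K, at which ψ = 0.20.

T = 335.0 K, V/F = 0.20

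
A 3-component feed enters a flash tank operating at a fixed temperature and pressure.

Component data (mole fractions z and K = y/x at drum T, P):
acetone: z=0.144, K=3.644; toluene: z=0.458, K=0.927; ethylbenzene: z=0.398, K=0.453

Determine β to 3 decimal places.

β = 0.153

Let β = V/F and solve Σ zᵢ(Kᵢ−1)/(1+β(Kᵢ−1)) = 0.
Feasibility: ΣzᵢKᵢ = 1.130, Σzᵢ/Kᵢ = 1.412 — both > 1, two phases present.
Newton–Raphson from β = 0.5:
  β = 0.500: g = -0.1704, g' = -0.415 → β = 0.089
  β = 0.089: g = 0.0454, g' = -0.793 → β = 0.147
  β = 0.147: g = 0.0039, g' = -0.666 → β = 0.152
  β = 0.152: g = 0.0000, g' = -0.656 → β = 0.153
Converged at β = 0.153.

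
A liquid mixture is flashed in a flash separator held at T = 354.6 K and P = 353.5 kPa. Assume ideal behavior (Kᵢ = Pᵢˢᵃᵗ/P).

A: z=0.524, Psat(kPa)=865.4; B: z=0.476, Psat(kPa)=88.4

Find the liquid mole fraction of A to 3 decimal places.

x_A = 0.341

Raoult's law: Kᵢ = Pᵢˢᵃᵗ/P = Pᵢˢᵃᵗ/353.5.
  K_A = 865.4/353.5 = 2.44809, K_B = 88.4/353.5 = 0.25007
Rachford–Rice: g(ψ) = Σ zᵢ(Kᵢ−1)/(1+ψ(Kᵢ−1)) = 0.
g(0) = ΣzᵢKᵢ − 1 = 0.402 and g(1) = 1 − Σzᵢ/Kᵢ = -1.118, so a root lies in (0, 1).
Newton iteration, ψ⁰ = 0.66:
  ψ = 0.660: g = -0.3188, g' = -1.337 → ψ = 0.422
  ψ = 0.422: g = -0.0508, g' = -0.996 → ψ = 0.371
  ψ = 0.371: g = -0.0005, g' = -0.979 → ψ = 0.370
Converged at ψ = 0.370.
Compositions from xᵢ = zᵢ/(1+ψ(Kᵢ−1)), yᵢ = Kᵢxᵢ:
  A: x = 0.341, y = 0.835
  B: x = 0.659, y = 0.165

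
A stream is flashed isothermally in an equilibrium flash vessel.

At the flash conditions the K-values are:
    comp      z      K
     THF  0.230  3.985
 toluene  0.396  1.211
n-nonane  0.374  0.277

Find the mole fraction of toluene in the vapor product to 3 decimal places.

Material balance + equilibrium reduce to Σ zᵢ(Kᵢ−1)/(1+V/F(Kᵢ−1)) = 0.
Feasibility: ΣzᵢKᵢ = 1.500, Σzᵢ/Kᵢ = 1.735 — both > 1, two phases present.
Iterate (Newton) starting at V/F = 0.61:
  V/F = 0.610: g = -0.1663, g' = -0.897 → V/F = 0.425
  V/F = 0.425: g = -0.0107, g' = -0.821 → V/F = 0.412
Converged at V/F = 0.412.
Compositions from xᵢ = zᵢ/(1+V/F(Kᵢ−1)), yᵢ = Kᵢxᵢ:
  THF: x = 0.103, y = 0.411
  toluene: x = 0.364, y = 0.441
  n-nonane: x = 0.532, y = 0.147

y_toluene = 0.441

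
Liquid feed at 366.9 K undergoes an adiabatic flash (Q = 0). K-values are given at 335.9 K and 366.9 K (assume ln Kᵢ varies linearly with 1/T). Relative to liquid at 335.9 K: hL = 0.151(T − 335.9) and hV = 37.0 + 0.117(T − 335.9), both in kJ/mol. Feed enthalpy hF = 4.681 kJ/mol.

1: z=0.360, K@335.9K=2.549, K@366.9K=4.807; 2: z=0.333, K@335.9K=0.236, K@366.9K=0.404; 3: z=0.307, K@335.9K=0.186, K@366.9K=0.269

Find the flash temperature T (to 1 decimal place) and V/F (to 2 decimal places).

Adiabatic flash: solve Rachford–Rice at each trial T, then check hF = ψ·hV(T) + (1−ψ)·hL(T).
  T = 335.9 K: K = (2.549, 0.236, 0.186), RR gives ψ = 0.044, H_out = 1.616 kJ/mol
  T = 366.9 K: K = (4.807, 0.404, 0.269), RR gives ψ = 0.375, H_out = 18.155 kJ/mol
  T = 351.4 K: K = (3.550, 0.312, 0.226), RR gives ψ = 0.242, H_out = 11.177 kJ/mol
  T = 343.6 K: K = (3.016, 0.272, 0.205), RR gives ψ = 0.156, H_out = 6.898 kJ/mol
  T = 339.8 K: K = (2.778, 0.254, 0.196), RR gives ψ = 0.105, H_out = 4.465 kJ/mol
  T = 341.7 K: K = (2.895, 0.263, 0.200), RR gives ψ = 0.132, H_out = 5.717 kJ/mol
Linear interpolation between T = 339.8 (H_out = 4.465) and T = 341.7 (H_out = 5.717) on hF = 4.681 gives T ≈ 340.1 K, at which ψ = 0.11.

T = 340.1 K, V/F = 0.11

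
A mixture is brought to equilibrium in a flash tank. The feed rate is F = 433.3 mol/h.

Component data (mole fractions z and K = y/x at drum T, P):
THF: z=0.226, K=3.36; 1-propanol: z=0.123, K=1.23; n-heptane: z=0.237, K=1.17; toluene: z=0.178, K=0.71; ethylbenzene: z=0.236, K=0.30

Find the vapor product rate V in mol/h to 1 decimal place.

Newton iteration, β⁰ = 0.64:
  β = 0.640: g = -0.0892, g' = -0.612 → β = 0.494
  β = 0.494: g = -0.0041, g' = -0.570 → β = 0.487
Converged at β = 0.487.
Then V = β·F = 0.4871·433.3 = 211.1 mol/h and L = F − V = 222.2 mol/h.

V = 211.1 mol/h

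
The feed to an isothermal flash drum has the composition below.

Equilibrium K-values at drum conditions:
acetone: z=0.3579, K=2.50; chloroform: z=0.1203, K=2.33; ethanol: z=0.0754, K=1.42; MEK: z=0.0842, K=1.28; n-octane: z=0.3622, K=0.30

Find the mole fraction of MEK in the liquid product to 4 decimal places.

Rachford–Rice: g(ψ) = Σ zᵢ(Kᵢ−1)/(1+ψ(Kᵢ−1)) = 0.
Feasibility: ΣzᵢKᵢ = 1.4986, Σzᵢ/Kᵢ = 1.5210 — both > 1, two phases present.
Newton–Raphson from ψ = 0.51:
  ψ = 0.5100: g = 0.05190, g' = -0.7774 → ψ = 0.5768
  ψ = 0.5768: g = -0.00105, g' = -0.8123 → ψ = 0.5755
Converged at ψ = 0.5755.
Compositions from xᵢ = zᵢ/(1+ψ(Kᵢ−1)), yᵢ = Kᵢxᵢ:
  acetone: x = 0.1921, y = 0.4802
  chloroform: x = 0.0681, y = 0.1588
  ethanol: x = 0.0607, y = 0.0862
  MEK: x = 0.0725, y = 0.0928
  n-octane: x = 0.6065, y = 0.1820

x_MEK = 0.0725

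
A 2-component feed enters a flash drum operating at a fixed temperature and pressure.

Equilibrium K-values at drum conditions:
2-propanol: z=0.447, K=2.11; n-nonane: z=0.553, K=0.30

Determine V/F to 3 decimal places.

V/F = 0.140

Rachford–Rice: g(V/F) = Σ zᵢ(Kᵢ−1)/(1+V/F(Kᵢ−1)) = 0.
g(0) = ΣzᵢKᵢ − 1 = 0.109 and g(1) = 1 − Σzᵢ/Kᵢ = -1.055, so a root lies in (0, 1).
Binary case is linear: z₁(K₁−1)(1+V/F(K₂−1)) + z₂(K₂−1)(1+V/F(K₁−1)) = 0
⇒ V/F = [z₁(K₁−1)+z₂(K₂−1)] / [−(K₁−1)(K₂−1)] = 0.1091/0.7770 = 0.140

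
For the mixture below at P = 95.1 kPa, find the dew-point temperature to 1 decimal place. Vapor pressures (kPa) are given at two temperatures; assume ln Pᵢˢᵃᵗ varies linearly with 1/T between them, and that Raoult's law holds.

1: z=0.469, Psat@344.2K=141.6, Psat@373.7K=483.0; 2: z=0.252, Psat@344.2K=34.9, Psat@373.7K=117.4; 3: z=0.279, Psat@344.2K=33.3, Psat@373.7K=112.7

T = 357.8 K

Dew-point temperature: Σzᵢ·P/Pᵢˢᵃᵗ(T) = 1. Interpolate ln Pᵢˢᵃᵗ = aᵢ + bᵢ/T.
  T = 344.2 K: ΣzᵢP/Pᵢˢᵃᵗ = 1.7985
  T = 373.7 K: ΣzᵢP/Pᵢˢᵃᵗ = 0.5319
  T = 358.9 K: ΣzᵢP/Pᵢˢᵃᵗ = 0.9559
  T = 351.5 K: ΣzᵢP/Pᵢˢᵃᵗ = 1.3053
  T = 355.2 K: ΣzᵢP/Pᵢˢᵃᵗ = 1.1152
  T = 357.0 K: ΣzᵢP/Pᵢˢᵃᵗ = 1.0342
Interpolating between 357.0 K and 358.9 K gives T ≈ 357.8 K.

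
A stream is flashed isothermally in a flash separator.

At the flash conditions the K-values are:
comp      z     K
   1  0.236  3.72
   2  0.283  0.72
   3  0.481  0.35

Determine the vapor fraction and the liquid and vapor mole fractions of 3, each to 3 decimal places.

Newton iteration, ψ⁰ = 0.49:
  ψ = 0.490: g = -0.2754, g' = -0.788 → ψ = 0.141
  ψ = 0.141: g = 0.0378, g' = -1.184 → ψ = 0.172
  ψ = 0.172: g = 0.0015, g' = -1.091 → ψ = 0.174
Converged at ψ = 0.174.
Compositions from xᵢ = zᵢ/(1+ψ(Kᵢ−1)), yᵢ = Kᵢxᵢ:
  1: x = 0.160, y = 0.596
  2: x = 0.297, y = 0.214
  3: x = 0.542, y = 0.190

ψ = 0.174, x_3 = 0.542, y_3 = 0.190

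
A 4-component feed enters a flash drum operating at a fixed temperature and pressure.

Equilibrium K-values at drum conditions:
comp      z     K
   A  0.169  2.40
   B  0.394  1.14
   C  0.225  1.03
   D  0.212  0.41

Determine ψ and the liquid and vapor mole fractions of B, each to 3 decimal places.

ψ = 0.573, x_B = 0.365, y_B = 0.416

Material balance + equilibrium reduce to Σ zᵢ(Kᵢ−1)/(1+ψ(Kᵢ−1)) = 0.
Feasibility: ΣzᵢKᵢ = 1.173, Σzᵢ/Kᵢ = 1.152 — both > 1, two phases present.
Newton–Raphson from ψ = 0.43:
  ψ = 0.430: g = 0.0388, g' = -0.269 → ψ = 0.574
  ψ = 0.574: g = -0.0004, g' = -0.277 → ψ = 0.573
Converged at ψ = 0.573.
Compositions from xᵢ = zᵢ/(1+ψ(Kᵢ−1)), yᵢ = Kᵢxᵢ:
  A: x = 0.094, y = 0.225
  B: x = 0.365, y = 0.416
  C: x = 0.221, y = 0.228
  D: x = 0.320, y = 0.131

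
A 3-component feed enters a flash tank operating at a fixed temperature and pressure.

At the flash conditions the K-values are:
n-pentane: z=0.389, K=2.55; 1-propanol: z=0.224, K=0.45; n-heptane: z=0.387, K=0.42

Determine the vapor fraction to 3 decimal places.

Let ψ = V/F and solve Σ zᵢ(Kᵢ−1)/(1+ψ(Kᵢ−1)) = 0.
Feasibility: ΣzᵢKᵢ = 1.255, Σzᵢ/Kᵢ = 1.572 — both > 1, two phases present.
Newton iteration, ψ⁰ = 0.5:
  ψ = 0.500: g = -0.1464, g' = -0.684 → ψ = 0.286
  ψ = 0.286: g = 0.0025, g' = -0.731 → ψ = 0.289
Converged at ψ = 0.289.

ψ = 0.289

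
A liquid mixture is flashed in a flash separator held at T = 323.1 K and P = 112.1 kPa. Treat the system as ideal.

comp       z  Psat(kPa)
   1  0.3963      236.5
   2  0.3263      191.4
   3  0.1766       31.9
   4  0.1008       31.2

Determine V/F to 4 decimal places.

V/F = 0.7022

Raoult's law: Kᵢ = Pᵢˢᵃᵗ/P = Pᵢˢᵃᵗ/112.1.
  K_1 = 236.5/112.1 = 2.109723, K_2 = 191.4/112.1 = 1.707404, K_3 = 31.9/112.1 = 0.284567, K_4 = 31.2/112.1 = 0.278323
Rachford–Rice: g(V/F) = Σ zᵢ(Kᵢ−1)/(1+V/F(Kᵢ−1)) = 0.
Feasibility: ΣzᵢKᵢ = 1.4715, Σzᵢ/Kᵢ = 1.3617 — both > 1, two phases present.
Iterate (Newton) starting at V/F = 0.37:
  V/F = 0.3700: g = 0.22364, g' = -0.6127 → V/F = 0.7350
  V/F = 0.7350: g = -0.02728, g' = -0.8588 → V/F = 0.7032
  V/F = 0.7032: g = -0.00081, g' = -0.8093 → V/F = 0.7022
Converged at V/F = 0.7022.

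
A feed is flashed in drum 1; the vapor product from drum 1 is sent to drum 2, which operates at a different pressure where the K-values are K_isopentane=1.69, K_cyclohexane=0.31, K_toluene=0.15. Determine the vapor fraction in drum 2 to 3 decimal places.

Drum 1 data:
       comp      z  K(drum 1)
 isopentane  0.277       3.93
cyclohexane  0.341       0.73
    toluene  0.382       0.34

V/F (drum 2) = 0.117

Drum 1:
Material balance + equilibrium reduce to Σ zᵢ(Kᵢ−1)/(1+ψ₁(Kᵢ−1)) = 0.
g(0) = ΣzᵢKᵢ − 1 = 0.467 and g(1) = 1 − Σzᵢ/Kᵢ = -0.661, so a root lies in (0, 1).
Iterate (Newton) starting at ψ₁ = 0.5:
  ψ₁ = 0.500: g = -0.1535, g' = -0.795 → ψ₁ = 0.307
  ψ₁ = 0.307: g = 0.0107, g' = -0.950 → ψ₁ = 0.318
Converged at ψ₁ = 0.318.
Drum-1 compositions:
  isopentane: x = 0.143, y = 0.563
  cyclohexane: x = 0.373, y = 0.272
  toluene: x = 0.484, y = 0.164
Drum-2 feed = drum-1 vapor: z₂ = (0.5632, 0.2723, 0.1644).
Drum 2:
Rachford–Rice: g(ψ₂) = Σ zᵢ(Kᵢ−1)/(1+ψ₂(Kᵢ−1)) = 0.
g(0) = ΣzᵢKᵢ − 1 = 0.061 and g(1) = 1 − Σzᵢ/Kᵢ = -1.308, so a root lies in (0, 1).
Iterate (Newton) starting at ψ₂ = 0.5:
  ψ₂ = 0.500: g = -0.2410, g' = -0.810 → ψ₂ = 0.202
  ψ₂ = 0.202: g = -0.0462, g' = -0.555 → ψ₂ = 0.119
  ψ₂ = 0.119: g = -0.0011, g' = -0.530 → ψ₂ = 0.117
Converged at ψ₂ = 0.117.
  isopentane: x = 0.521, y = 0.881
  cyclohexane: x = 0.296, y = 0.092
  toluene: x = 0.183, y = 0.027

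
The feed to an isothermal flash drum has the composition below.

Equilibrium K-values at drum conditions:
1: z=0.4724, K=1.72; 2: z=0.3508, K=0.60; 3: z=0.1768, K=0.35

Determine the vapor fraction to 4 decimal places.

ψ = 0.2361

Let ψ = V/F and solve Σ zᵢ(Kᵢ−1)/(1+ψ(Kᵢ−1)) = 0.
g(0) = ΣzᵢKᵢ − 1 = 0.0849 and g(1) = 1 − Σzᵢ/Kᵢ = -0.3645, so a root lies in (0, 1).
Newton–Raphson from ψ = 0.39:
  ψ = 0.3900: g = -0.05464, g' = -0.3621 → ψ = 0.2391
  ψ = 0.2391: g = -0.00105, g' = -0.3516 → ψ = 0.2361
Converged at ψ = 0.2361.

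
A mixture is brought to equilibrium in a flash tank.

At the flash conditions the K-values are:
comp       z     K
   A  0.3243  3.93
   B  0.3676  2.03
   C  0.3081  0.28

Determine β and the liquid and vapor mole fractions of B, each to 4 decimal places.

β = 0.7743, x_B = 0.2045, y_B = 0.4151

Newton–Raphson from β = 0.5:
  β = 0.5000: g = 0.28878, g' = -1.0180 → β = 0.7837
  β = 0.7837: g = -0.01128, g' = -1.2168 → β = 0.7744
  β = 0.7744: g = -0.00009, g' = -1.1972 → β = 0.7743
Converged at β = 0.7743.
Compositions from xᵢ = zᵢ/(1+β(Kᵢ−1)), yᵢ = Kᵢxᵢ:
  A: x = 0.0992, y = 0.3899
  B: x = 0.2045, y = 0.4151
  C: x = 0.6963, y = 0.1950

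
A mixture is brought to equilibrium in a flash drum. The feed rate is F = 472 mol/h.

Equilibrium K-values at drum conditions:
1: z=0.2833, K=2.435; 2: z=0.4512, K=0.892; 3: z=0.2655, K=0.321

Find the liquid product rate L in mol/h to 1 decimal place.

L = 323.1 mol/h

Rachford–Rice: g(ψ) = Σ zᵢ(Kᵢ−1)/(1+ψ(Kᵢ−1)) = 0.
g(0) = ΣzᵢKᵢ − 1 = 0.1775 and g(1) = 1 − Σzᵢ/Kᵢ = -0.4493, so a root lies in (0, 1).
Newton–Raphson from ψ = 0.38:
  ψ = 0.3800: g = -0.03070, g' = -0.4724 → ψ = 0.3150
  ψ = 0.3150: g = 0.00021, g' = -0.4804 → ψ = 0.3154
Converged at ψ = 0.3154.
Then V = ψ·F = 0.3154·472 = 148.9 mol/h and L = F − V = 323.1 mol/h.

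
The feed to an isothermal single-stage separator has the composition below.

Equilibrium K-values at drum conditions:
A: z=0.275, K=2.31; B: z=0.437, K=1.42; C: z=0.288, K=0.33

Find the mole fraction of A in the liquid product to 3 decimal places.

Rachford–Rice: g(V/F) = Σ zᵢ(Kᵢ−1)/(1+V/F(Kᵢ−1)) = 0.
Feasibility: ΣzᵢKᵢ = 1.351, Σzᵢ/Kᵢ = 1.300 — both > 1, two phases present.
Newton–Raphson from V/F = 0.38:
  V/F = 0.380: g = 0.1399, g' = -0.500 → V/F = 0.660
  V/F = 0.660: g = -0.0088, g' = -0.598 → V/F = 0.645
Converged at V/F = 0.645.
Compositions from xᵢ = zᵢ/(1+V/F(Kᵢ−1)), yᵢ = Kᵢxᵢ:
  A: x = 0.149, y = 0.344
  B: x = 0.344, y = 0.488
  C: x = 0.507, y = 0.167

x_A = 0.149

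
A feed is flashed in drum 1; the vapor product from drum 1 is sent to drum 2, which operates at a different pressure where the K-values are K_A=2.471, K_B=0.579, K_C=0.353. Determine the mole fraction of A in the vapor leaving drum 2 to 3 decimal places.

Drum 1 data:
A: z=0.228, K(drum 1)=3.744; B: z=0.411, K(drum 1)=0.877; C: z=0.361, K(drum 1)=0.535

Drum 1:
Material balance + equilibrium reduce to Σ zᵢ(Kᵢ−1)/(1+ψ₁(Kᵢ−1)) = 0.
Feasibility: ΣzᵢKᵢ = 1.407, Σzᵢ/Kᵢ = 1.204 — both > 1, two phases present.
Newton iteration, ψ₁⁰ = 0.43:
  ψ₁ = 0.430: g = 0.0238, g' = -0.490 → ψ₁ = 0.479
  ψ₁ = 0.479: g = 0.0008, g' = -0.457 → ψ₁ = 0.480
Converged at ψ₁ = 0.480.
Drum-1 compositions:
  A: x = 0.098, y = 0.368
  B: x = 0.437, y = 0.383
  C: x = 0.465, y = 0.249
Drum-2 feed = drum-1 vapor: z₂ = (0.3682, 0.3831, 0.2487).
Drum 2:
Material balance + equilibrium reduce to Σ zᵢ(Kᵢ−1)/(1+ψ₂(Kᵢ−1)) = 0.
g(0) = ΣzᵢKᵢ − 1 = 0.219 and g(1) = 1 − Σzᵢ/Kᵢ = -0.515, so a root lies in (0, 1).
Newton iteration, ψ₂⁰ = 0.5:
  ψ₂ = 0.500: g = -0.1300, g' = -0.601 → ψ₂ = 0.284
  ψ₂ = 0.284: g = 0.0020, g' = -0.640 → ψ₂ = 0.287
Converged at ψ₂ = 0.287.
  A: x = 0.259, y = 0.640
  B: x = 0.436, y = 0.252
  C: x = 0.305, y = 0.108

y_A (drum 2) = 0.640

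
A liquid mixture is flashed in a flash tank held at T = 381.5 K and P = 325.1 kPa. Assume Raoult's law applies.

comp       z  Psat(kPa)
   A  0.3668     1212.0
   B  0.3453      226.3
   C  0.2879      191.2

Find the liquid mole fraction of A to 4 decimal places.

Raoult's law: Kᵢ = Pᵢˢᵃᵗ/P = Pᵢˢᵃᵗ/325.1.
  K_A = 1212.0/325.1 = 3.728084, K_B = 226.3/325.1 = 0.696094, K_C = 191.2/325.1 = 0.588127
Rachford–Rice: g(ψ) = Σ zᵢ(Kᵢ−1)/(1+ψ(Kᵢ−1)) = 0.
Check two-phase: ΣzᵢKᵢ = 1.7771 > 1 and Σzᵢ/Kᵢ = 1.0840 > 1, so g(0) = 0.7771 > 0 and g(1) = -0.0840 < 0.
Newton–Raphson from ψ = 0.52:
  ψ = 0.5200: g = 0.13820, g' = -0.5908 → ψ = 0.7539
  ψ = 0.7539: g = 0.01924, g' = -0.4486 → ψ = 0.7968
  ψ = 0.7968: g = 0.00031, g' = -0.4347 → ψ = 0.7975
Converged at ψ = 0.7975.
Compositions from xᵢ = zᵢ/(1+ψ(Kᵢ−1)), yᵢ = Kᵢxᵢ:
  A: x = 0.1155, y = 0.4306
  B: x = 0.4558, y = 0.3173
  C: x = 0.4287, y = 0.2521

x_A = 0.1155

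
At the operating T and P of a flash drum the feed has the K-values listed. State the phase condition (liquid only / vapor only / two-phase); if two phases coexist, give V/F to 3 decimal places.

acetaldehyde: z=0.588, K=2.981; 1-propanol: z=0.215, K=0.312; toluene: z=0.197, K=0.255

two-phase, V/F = 0.613

ΣzᵢKᵢ = 1.870; Σzᵢ/Kᵢ = 1.659.
Both exceed 1, so a two-phase solution exists.
Let ψ = V/F and solve Σ zᵢ(Kᵢ−1)/(1+ψ(Kᵢ−1)) = 0.
Iterate (Newton) starting at ψ = 0.33:
  ψ = 0.330: g = 0.3184, g' = -1.206 → ψ = 0.594
  ψ = 0.594: g = 0.0218, g' = -1.130 → ψ = 0.613
Converged at ψ = 0.613.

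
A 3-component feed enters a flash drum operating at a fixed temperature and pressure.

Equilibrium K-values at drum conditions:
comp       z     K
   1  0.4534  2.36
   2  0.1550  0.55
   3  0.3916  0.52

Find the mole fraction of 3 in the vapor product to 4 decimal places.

Material balance + equilibrium reduce to Σ zᵢ(Kᵢ−1)/(1+β(Kᵢ−1)) = 0.
Feasibility: ΣzᵢKᵢ = 1.3589, Σzᵢ/Kᵢ = 1.2270 — both > 1, two phases present.
Iterate (Newton) starting at β = 0.62:
  β = 0.6200: g = -0.02981, g' = -0.4901 → β = 0.5592
  β = 0.5592: g = 0.00013, g' = -0.4952 → β = 0.5594
Converged at β = 0.5594.
Compositions from xᵢ = zᵢ/(1+β(Kᵢ−1)), yᵢ = Kᵢxᵢ:
  1: x = 0.2575, y = 0.6077
  2: x = 0.2071, y = 0.1139
  3: x = 0.5354, y = 0.2784

y_3 = 0.2784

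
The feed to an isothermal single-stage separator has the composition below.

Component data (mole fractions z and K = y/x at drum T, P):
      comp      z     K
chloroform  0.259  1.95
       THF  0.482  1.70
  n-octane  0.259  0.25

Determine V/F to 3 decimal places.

V/F = 0.657

Rachford–Rice: g(V/F) = Σ zᵢ(Kᵢ−1)/(1+V/F(Kᵢ−1)) = 0.
g(0) = ΣzᵢKᵢ − 1 = 0.389 and g(1) = 1 − Σzᵢ/Kᵢ = -0.452, so a root lies in (0, 1).
Iterate (Newton) starting at V/F = 0.5:
  V/F = 0.500: g = 0.1059, g' = -0.610 → V/F = 0.674
  V/F = 0.674: g = -0.0133, g' = -0.791 → V/F = 0.657
Converged at V/F = 0.657.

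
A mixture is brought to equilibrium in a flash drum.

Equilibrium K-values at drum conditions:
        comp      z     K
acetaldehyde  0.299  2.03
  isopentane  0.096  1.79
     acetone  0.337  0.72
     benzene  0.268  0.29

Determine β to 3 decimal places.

β = 0.198

Iterate (Newton) starting at β = 0.5:
  β = 0.500: g = -0.1471, g' = -0.529 → β = 0.222
  β = 0.222: g = -0.0114, g' = -0.474 → β = 0.198
Converged at β = 0.198.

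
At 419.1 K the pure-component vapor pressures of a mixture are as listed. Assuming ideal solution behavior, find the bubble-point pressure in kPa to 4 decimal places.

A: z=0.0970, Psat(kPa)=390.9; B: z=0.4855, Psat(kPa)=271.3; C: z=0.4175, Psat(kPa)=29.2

At the bubble point ψ → 0, so ΣzᵢKᵢ = 1 with Kᵢ = Pᵢˢᵃᵗ/P ⇒ P = ΣzᵢPᵢˢᵃᵗ.
P = 0.0970·390.9 + 0.4855·271.3 + 0.4175·29.2 = 181.8244 kPa

Pbub = 181.8244 kPa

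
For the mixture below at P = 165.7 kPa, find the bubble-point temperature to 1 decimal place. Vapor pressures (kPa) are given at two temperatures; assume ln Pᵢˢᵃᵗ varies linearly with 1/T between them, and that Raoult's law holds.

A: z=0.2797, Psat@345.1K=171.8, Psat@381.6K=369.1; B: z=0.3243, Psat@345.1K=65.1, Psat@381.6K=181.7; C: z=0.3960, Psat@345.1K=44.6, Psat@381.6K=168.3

Bubble-point temperature: ΣzᵢPᵢˢᵃᵗ(T) = P. Interpolate ln Pᵢˢᵃᵗ = aᵢ + bᵢ/T.
  T = 345.1 K: ΣzᵢPᵢˢᵃᵗ = 86.83 kPa
  T = 381.6 K: ΣzᵢPᵢˢᵃᵗ = 228.81 kPa
  T = 363.4 K: ΣzᵢPᵢˢᵃᵗ = 143.65 kPa
  T = 372.5 K: ΣzᵢPᵢˢᵃᵗ = 182.05 kPa
  T = 367.9 K: ΣzᵢPᵢˢᵃᵗ = 161.68 kPa
  T = 370.2 K: ΣzᵢPᵢˢᵃᵗ = 171.61 kPa
Interpolating between 367.9 K and 370.2 K gives T ≈ 368.8 K.

T = 368.8 K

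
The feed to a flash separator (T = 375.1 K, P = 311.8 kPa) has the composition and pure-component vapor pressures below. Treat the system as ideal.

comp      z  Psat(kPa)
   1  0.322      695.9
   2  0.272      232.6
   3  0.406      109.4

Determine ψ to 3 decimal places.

ψ = 0.101

Raoult's law: Kᵢ = Pᵢˢᵃᵗ/P = Pᵢˢᵃᵗ/311.8.
  K_1 = 695.9/311.8 = 2.23188, K_2 = 232.6/311.8 = 0.74599, K_3 = 109.4/311.8 = 0.35087
Rachford–Rice: g(ψ) = Σ zᵢ(Kᵢ−1)/(1+ψ(Kᵢ−1)) = 0.
g(0) = ΣzᵢKᵢ − 1 = 0.064 and g(1) = 1 − Σzᵢ/Kᵢ = -0.666, so a root lies in (0, 1).
Newton iteration, ψ⁰ = 0.5:
  ψ = 0.500: g = -0.2239, g' = -0.585 → ψ = 0.117
  ψ = 0.117: g = -0.0100, g' = -0.592 → ψ = 0.101
Converged at ψ = 0.101.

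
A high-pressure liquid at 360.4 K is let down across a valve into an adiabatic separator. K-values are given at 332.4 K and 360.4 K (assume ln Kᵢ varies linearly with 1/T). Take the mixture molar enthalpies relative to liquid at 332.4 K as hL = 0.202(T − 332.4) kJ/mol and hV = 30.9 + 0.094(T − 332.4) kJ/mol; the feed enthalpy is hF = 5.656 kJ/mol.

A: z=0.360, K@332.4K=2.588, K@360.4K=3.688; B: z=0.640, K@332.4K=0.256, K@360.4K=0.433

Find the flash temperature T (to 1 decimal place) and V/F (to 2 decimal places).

Adiabatic flash: solve Rachford–Rice at each trial T, then check hF = ψ·hV(T) + (1−ψ)·hL(T).
  T = 332.4 K: K = (2.588, 0.256), RR gives ψ = 0.081, H_out = 2.498 kJ/mol
  T = 360.4 K: K = (3.688, 0.433), RR gives ψ = 0.397, H_out = 16.718 kJ/mol
  T = 346.4 K: K = (3.112, 0.336), RR gives ψ = 0.239, H_out = 9.866 kJ/mol
  T = 339.4 K: K = (2.843, 0.294), RR gives ψ = 0.163, H_out = 6.325 kJ/mol
  T = 335.9 K: K = (2.714, 0.275), RR gives ψ = 0.123, H_out = 4.459 kJ/mol
  T = 337.6 K: K = (2.776, 0.284), RR gives ψ = 0.143, H_out = 5.376 kJ/mol
Linear interpolation between T = 337.6 (H_out = 5.376) and T = 339.4 (H_out = 6.325) on hF = 5.656 gives T ≈ 338.1 K, at which ψ = 0.15.

T = 338.1 K, V/F = 0.15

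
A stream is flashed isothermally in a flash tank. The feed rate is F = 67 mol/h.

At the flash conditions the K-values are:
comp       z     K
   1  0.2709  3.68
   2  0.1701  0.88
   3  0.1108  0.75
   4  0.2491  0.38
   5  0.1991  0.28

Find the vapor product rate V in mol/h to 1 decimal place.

V = 18.6 mol/h

Let ψ = V/F and solve Σ zᵢ(Kᵢ−1)/(1+ψ(Kᵢ−1)) = 0.
Feasibility: ΣzᵢKᵢ = 1.3801, Σzᵢ/Kᵢ = 1.7812 — both > 1, two phases present.
Newton–Raphson from ψ = 0.5:
  ψ = 0.5000: g = -0.19093, g' = -0.8203 → ψ = 0.2672
  ψ = 0.2672: g = 0.00964, g' = -0.9670 → ψ = 0.2772
  ψ = 0.2772: g = 0.00008, g' = -0.9518 → ψ = 0.2773
Converged at ψ = 0.2773.
Then V = ψ·F = 0.2773·67 = 18.6 mol/h and L = F − V = 48.4 mol/h.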